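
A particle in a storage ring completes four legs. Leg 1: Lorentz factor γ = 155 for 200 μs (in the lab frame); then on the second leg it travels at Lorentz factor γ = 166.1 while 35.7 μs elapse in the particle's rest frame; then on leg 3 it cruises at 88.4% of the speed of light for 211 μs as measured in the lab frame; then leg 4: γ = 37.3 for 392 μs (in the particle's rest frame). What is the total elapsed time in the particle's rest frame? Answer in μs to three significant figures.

Leg 1: γ = 155; τ_1 = 200/155.0 = 1.290 μs.
Leg 2: 35.7 μs is already measured in the particle's rest frame.
Leg 3: β = 0.884; γ = 1/√(1 − 0.884²) = 1/√0.2185 = 2.139; τ_3 = 211/2.139 = 98.64 μs.
Leg 4: 392 μs is already measured in the particle's rest frame.
Total: 1.290 + 35.70 + 98.64 + 392.0 μs.

τ = 528 μs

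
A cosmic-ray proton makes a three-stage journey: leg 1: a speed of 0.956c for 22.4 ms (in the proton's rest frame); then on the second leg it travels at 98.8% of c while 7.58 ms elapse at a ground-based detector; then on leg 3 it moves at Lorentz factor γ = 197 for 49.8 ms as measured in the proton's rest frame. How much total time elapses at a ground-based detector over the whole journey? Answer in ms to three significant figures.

Δt = 9890 ms

Leg 1: γ = 1/√(1 − 0.956²) = 1/√0.08606 = 3.409; Δt_1 = 3.409 × 22.4 = 76.35 ms.
Leg 2: 7.58 ms is already measured at a ground-based detector.
Leg 3: γ = 197; Δt_3 = 197.0 × 49.8 = 9811 ms.
Total: 76.35 + 7.580 + 9811 ms.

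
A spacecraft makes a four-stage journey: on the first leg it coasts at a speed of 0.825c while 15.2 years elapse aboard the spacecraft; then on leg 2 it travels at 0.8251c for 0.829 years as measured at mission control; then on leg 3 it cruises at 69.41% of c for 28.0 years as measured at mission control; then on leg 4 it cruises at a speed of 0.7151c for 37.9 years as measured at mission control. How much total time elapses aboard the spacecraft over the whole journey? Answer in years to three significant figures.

Leg 1: 15.2 years is already measured aboard the spacecraft.
Leg 2: γ = 1/√(1 − 0.8251²) = 1/√0.3192 = 1.770; τ_2 = 0.829/1.770 = 0.4684 years.
Leg 3: β = 0.6941; γ = 1/√(1 − 0.6941²) = 1/√0.5182 = 1.389; τ_3 = 28.0/1.389 = 20.16 years.
Leg 4: γ = 1/√(1 − 0.7151²) = 1/√0.4886 = 1.431; τ_4 = 37.9/1.431 = 26.49 years.
Total: 15.20 + 0.4684 + 20.16 + 26.49 years.

τ = 62.3 years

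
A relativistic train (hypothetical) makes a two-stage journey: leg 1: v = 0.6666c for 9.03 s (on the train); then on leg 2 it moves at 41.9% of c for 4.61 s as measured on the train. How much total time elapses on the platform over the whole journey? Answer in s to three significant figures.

Δt = 17.2 s

Leg 1: γ = 1/√(1 − 0.6666²) = 1/√0.5556 = 1.342; Δt_1 = 1.342 × 9.03 = 12.11 s.
Leg 2: β = 0.419; γ = 1/√(1 − 0.419²) = 1/√0.8244 = 1.101; Δt_2 = 1.101 × 4.61 = 5.077 s.
Total: 12.11 + 5.077 s.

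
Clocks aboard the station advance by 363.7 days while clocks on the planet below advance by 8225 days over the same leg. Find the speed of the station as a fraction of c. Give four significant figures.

The proper time is measured aboard the station (both events occur at the station's location); Δt is measured on the planet below. γ = Δt/τ = 8225/363.7 = 22.61.
β = √(1 − 1/γ²) = √(1 − 0.001955) = √0.9980

v = 0.9990c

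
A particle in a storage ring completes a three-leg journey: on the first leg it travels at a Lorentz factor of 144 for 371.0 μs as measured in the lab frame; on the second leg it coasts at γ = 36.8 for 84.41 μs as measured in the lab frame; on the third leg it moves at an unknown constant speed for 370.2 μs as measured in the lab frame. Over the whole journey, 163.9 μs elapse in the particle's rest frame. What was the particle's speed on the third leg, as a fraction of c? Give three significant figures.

Leg 1: γ = 144; τ_1 = 371.0/144.0 = 2.576 μs.
Leg 2: γ = 36.8; τ_2 = 84.41/36.80 = 2.294 μs.
Leg 3: speed unknown; τ_3 = 370.2/γ_3.
Total proper time: 2.576 + 2.294 + τ_3 = 163.9, so τ_3 = 163.9 − 4.870 = 159.0 μs.
γ_3 = 370.2/159.0 = 2.328; β = √(1 − 1/γ²) = √0.8155.

β = 0.903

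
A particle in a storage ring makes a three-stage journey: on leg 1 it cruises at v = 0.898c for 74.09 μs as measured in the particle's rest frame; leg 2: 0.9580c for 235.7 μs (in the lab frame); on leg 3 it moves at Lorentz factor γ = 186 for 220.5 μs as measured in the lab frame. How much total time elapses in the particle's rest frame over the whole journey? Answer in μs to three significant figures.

Leg 1: 74.09 μs is already measured in the particle's rest frame.
Leg 2: γ = 1/√(1 − 0.9580²) = 1/√0.08224 = 3.487; τ_2 = 235.7/3.487 = 67.59 μs.
Leg 3: γ = 186; τ_3 = 220.5/186.0 = 1.185 μs.
Total: 74.09 + 67.59 + 1.185 μs.

τ = 143 μs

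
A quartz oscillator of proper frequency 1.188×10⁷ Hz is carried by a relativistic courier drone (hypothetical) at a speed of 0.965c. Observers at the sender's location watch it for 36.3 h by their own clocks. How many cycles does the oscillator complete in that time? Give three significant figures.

N = 4.07×10¹¹

γ = 1/√(1 − 0.965²) = 1/√0.06878 = 3.813
During 36.3 h of lab time, the oscillator's proper time advances by τ = Δt/γ = 36.3/3.813 = 9.520 h = 3.427×10⁴ s.
N = f × τ = 1.188×10⁷ × 3.427×10⁴ = 4.071×10¹¹.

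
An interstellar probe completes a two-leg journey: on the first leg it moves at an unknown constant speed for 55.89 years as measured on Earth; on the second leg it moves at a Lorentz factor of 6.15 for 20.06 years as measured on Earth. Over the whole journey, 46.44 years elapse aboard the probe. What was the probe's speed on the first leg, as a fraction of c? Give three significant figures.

Leg 1: speed unknown; τ_1 = 55.89/γ_1.
Leg 2: γ = 6.15; τ_2 = 20.06/6.150 = 3.262 years.
Total proper time: τ_1 + 3.262 = 46.44, so τ_1 = 46.44 − 3.262 = 43.18 years.
γ_1 = 55.89/43.18 = 1.294; β = √(1 − 1/γ²) = √0.4032.

β = 0.635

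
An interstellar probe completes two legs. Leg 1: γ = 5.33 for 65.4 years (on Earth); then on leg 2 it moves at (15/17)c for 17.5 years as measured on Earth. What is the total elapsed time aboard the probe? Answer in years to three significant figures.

Leg 1: γ = 5.33; τ_1 = 65.4/5.330 = 12.27 years.
Leg 2: γ = 1/√(1 − (15/17)²) = 17/8 = 2.125; τ_2 = 17.5/2.125 = 8.235 years.
Total: 12.27 + 8.235 years.

τ = 20.5 years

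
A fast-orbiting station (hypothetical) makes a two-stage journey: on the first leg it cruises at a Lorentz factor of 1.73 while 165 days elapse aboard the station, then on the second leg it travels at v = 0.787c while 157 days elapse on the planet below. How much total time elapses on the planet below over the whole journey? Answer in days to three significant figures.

Δt = 442 days

Leg 1: γ = 1.73; Δt_1 = 1.730 × 165 = 285.5 days.
Leg 2: 157 days is already measured on the planet below.
Total: 285.5 + 157.0 days.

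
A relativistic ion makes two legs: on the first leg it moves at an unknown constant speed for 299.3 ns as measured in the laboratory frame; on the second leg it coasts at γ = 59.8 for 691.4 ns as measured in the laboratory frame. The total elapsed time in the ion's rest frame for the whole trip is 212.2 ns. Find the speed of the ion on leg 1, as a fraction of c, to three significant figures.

Leg 1: speed unknown; τ_1 = 299.3/γ_1.
Leg 2: γ = 59.8; τ_2 = 691.4/59.80 = 11.56 ns.
Total proper time: τ_1 + 11.56 = 212.2, so τ_1 = 212.2 − 11.56 = 200.6 ns.
γ_1 = 299.3/200.6 = 1.492; β = √(1 − 1/γ²) = √0.5506.

β = 0.742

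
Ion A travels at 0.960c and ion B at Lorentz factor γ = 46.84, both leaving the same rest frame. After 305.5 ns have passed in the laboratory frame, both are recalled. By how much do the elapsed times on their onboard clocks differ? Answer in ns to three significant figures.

A: γ = 1/√(1 − 0.960²) = 25/7 ≈ 3.571; τ_A = 305.5/3.571 = 85.54 ns.
B: γ = 46.84; τ_B = 305.5/46.84 = 6.522 ns.

|τ_A − τ_B| = 79.0 ns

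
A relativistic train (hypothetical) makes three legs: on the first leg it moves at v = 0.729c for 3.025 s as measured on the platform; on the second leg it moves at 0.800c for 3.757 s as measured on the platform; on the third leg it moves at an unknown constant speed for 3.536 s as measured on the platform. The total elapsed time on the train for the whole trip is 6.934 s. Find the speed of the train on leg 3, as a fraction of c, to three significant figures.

β = 0.675

Leg 1: γ = 1/√(1 − 0.729²) = 1/√0.4686 = 1.461; τ_1 = 3.025/1.461 = 2.071 s.
Leg 2: γ = 1/√(1 − 0.800²) = 5/3 ≈ 1.667; τ_2 = 3.757/1.667 = 2.254 s.
Leg 3: speed unknown; τ_3 = 3.536/γ_3.
Total proper time: 2.071 + 2.254 + τ_3 = 6.934, so τ_3 = 6.934 − 4.325 = 2.609 s.
γ_3 = 3.536/2.609 = 1.355; β = √(1 − 1/γ²) = √0.4555.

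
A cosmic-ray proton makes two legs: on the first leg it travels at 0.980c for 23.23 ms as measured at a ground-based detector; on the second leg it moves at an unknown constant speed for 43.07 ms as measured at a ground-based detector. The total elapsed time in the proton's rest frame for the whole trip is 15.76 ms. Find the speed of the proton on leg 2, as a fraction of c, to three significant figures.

β = 0.966

Leg 1: γ = 1/√(1 − 0.980²) = 1/√0.03960 = 5.025; τ_1 = 23.23/5.025 = 4.623 ms.
Leg 2: speed unknown; τ_2 = 43.07/γ_2.
Total proper time: 4.623 + τ_2 = 15.76, so τ_2 = 15.76 − 4.623 = 11.14 ms.
γ_2 = 43.07/11.14 = 3.867; β = √(1 − 1/γ²) = √0.9331.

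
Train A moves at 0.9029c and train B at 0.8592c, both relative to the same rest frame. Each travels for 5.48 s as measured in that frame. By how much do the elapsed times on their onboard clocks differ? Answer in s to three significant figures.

A: γ = 1/√(1 − 0.9029²) = 1/√0.1848 = 2.326; τ_A = 5.48/2.326 = 2.356 s.
B: γ = 1/√(1 − 0.8592²) = 1/√0.2618 = 1.954; τ_B = 5.48/1.954 = 2.804 s.

|τ_A − τ_B| = 0.448 s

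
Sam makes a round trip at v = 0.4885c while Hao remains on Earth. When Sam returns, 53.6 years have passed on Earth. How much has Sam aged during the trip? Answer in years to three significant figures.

γ = 1/√(1 − 0.4885²) = 1/√0.7614 = 1.146
Sam's clock measures proper time along the trip: τ = Δt/γ = 53.6/1.146 years.

τ = 46.8 years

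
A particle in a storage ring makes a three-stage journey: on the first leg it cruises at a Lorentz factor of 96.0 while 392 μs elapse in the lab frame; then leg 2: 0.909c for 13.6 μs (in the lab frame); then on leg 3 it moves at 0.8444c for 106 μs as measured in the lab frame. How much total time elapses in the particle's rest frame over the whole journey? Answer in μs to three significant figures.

τ = 66.5 μs

Leg 1: γ = 96.0; τ_1 = 392/96.00 = 4.083 μs.
Leg 2: γ = 1/√(1 − 0.909²) = 1/√0.1737 = 2.399; τ_2 = 13.6/2.399 = 5.668 μs.
Leg 3: γ = 1/√(1 − 0.8444²) = 1/√0.2870 = 1.867; τ_3 = 106/1.867 = 56.79 μs.
Total: 4.083 + 5.668 + 56.79 μs.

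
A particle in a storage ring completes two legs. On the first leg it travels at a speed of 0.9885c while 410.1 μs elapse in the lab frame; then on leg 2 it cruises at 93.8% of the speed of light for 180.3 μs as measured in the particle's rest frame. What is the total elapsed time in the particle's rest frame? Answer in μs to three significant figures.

Leg 1: γ = 1/√(1 − 0.9885²) = 1/√0.02287 = 6.613; τ_1 = 410.1/6.613 = 62.02 μs.
Leg 2: 180.3 μs is already measured in the particle's rest frame.
Total: 62.02 + 180.3 μs.

τ = 242 μs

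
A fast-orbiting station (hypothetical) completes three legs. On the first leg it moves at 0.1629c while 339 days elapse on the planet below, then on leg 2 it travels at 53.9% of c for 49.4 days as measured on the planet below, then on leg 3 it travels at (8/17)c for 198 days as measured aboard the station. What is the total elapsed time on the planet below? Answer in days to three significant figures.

Leg 1: 339 days is already measured on the planet below.
Leg 2: 49.4 days is already measured on the planet below.
Leg 3: γ = 1/√(1 − (8/17)²) = 17/15 ≈ 1.133; Δt_3 = 1.133 × 198 = 224.4 days.
Total: 339.0 + 49.40 + 224.4 days.

Δt = 613 days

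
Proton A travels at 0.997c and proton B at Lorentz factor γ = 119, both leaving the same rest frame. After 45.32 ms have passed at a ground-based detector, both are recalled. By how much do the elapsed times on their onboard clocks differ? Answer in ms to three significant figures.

A: γ = 1/√(1 − 0.997²) = 1/√0.005991 = 12.92; τ_A = 45.32/12.92 = 3.508 ms.
B: γ = 119; τ_B = 45.32/119.0 = 0.3808 ms.

|τ_A − τ_B| = 3.13 ms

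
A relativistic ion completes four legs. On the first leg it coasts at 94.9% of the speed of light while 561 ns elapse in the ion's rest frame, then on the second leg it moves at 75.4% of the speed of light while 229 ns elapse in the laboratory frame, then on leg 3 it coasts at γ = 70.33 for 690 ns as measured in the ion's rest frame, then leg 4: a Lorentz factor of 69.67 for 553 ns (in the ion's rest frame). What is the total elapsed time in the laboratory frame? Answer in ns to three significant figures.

Δt = 8.91×10⁴ ns

Leg 1: β = 0.949; γ = 1/√(1 − 0.949²) = 1/√0.09940 = 3.172; Δt_1 = 3.172 × 561 = 1779 ns.
Leg 2: 229 ns is already measured in the laboratory frame.
Leg 3: γ = 70.33; Δt_3 = 70.33 × 690 = 4.853×10⁴ ns.
Leg 4: γ = 69.67; Δt_4 = 69.67 × 553 = 3.853×10⁴ ns.
Total: 1779 + 229.0 + 4.853×10⁴ + 3.853×10⁴ ns.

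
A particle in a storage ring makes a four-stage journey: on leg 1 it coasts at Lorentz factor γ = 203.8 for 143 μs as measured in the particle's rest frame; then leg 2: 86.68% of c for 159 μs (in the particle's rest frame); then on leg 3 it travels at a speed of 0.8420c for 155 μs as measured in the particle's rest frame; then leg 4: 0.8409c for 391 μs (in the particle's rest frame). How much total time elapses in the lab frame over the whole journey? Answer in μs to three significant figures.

Leg 1: γ = 203.8; Δt_1 = 203.8 × 143 = 2.914×10⁴ μs.
Leg 2: β = 0.8668; γ = 1/√(1 − 0.8668²) = 1/√0.2487 = 2.005; Δt_2 = 2.005 × 159 = 318.9 μs.
Leg 3: γ = 1/√(1 − 0.8420²) = 1/√0.2910 = 1.854; Δt_3 = 1.854 × 155 = 287.3 μs.
Leg 4: γ = 1/√(1 − 0.8409²) = 1/√0.2929 = 1.848; Δt_4 = 1.848 × 391 = 722.5 μs.
Total: 2.914×10⁴ + 318.9 + 287.3 + 722.5 μs.

Δt = 3.05×10⁴ μs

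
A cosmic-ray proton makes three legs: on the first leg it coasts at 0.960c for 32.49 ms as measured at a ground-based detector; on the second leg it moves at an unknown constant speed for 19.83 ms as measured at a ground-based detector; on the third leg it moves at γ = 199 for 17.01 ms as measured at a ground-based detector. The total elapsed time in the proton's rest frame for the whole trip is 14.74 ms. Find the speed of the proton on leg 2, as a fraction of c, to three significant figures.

Leg 1: γ = 1/√(1 − 0.960²) = 25/7 ≈ 3.571; τ_1 = 32.49/3.571 = 9.097 ms.
Leg 2: speed unknown; τ_2 = 19.83/γ_2.
Leg 3: γ = 199; τ_3 = 17.01/199.0 = 0.08548 ms.
Total proper time: 9.097 + τ_2 + 0.08548 = 14.74, so τ_2 = 14.74 − 9.183 = 5.557 ms.
γ_2 = 19.83/5.557 = 3.568; β = √(1 − 1/γ²) = √0.9215.

β = 0.960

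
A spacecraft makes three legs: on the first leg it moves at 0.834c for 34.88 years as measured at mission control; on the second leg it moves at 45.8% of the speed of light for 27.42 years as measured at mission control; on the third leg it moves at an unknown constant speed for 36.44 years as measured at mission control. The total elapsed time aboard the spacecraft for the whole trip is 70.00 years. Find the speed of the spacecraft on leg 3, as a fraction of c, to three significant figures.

Leg 1: γ = 1/√(1 − 0.834²) = 1/√0.3044 = 1.812; τ_1 = 34.88/1.812 = 19.25 years.
Leg 2: β = 0.458; γ = 1/√(1 − 0.458²) = 1/√0.7902 = 1.125; τ_2 = 27.42/1.125 = 24.38 years.
Leg 3: speed unknown; τ_3 = 36.44/γ_3.
Total proper time: 19.25 + 24.38 + τ_3 = 70.00, so τ_3 = 70.00 − 43.62 = 26.38 years.
γ_3 = 36.44/26.38 = 1.381; β = √(1 − 1/γ²) = √0.4760.

β = 0.690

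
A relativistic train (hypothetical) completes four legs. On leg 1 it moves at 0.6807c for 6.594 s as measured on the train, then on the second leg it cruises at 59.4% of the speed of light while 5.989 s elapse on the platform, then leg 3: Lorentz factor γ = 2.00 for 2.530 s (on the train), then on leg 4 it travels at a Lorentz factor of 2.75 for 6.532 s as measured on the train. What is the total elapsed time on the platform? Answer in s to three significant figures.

Leg 1: γ = 1/√(1 − 0.6807²) = 1/√0.5366 = 1.365; Δt_1 = 1.365 × 6.594 = 9.001 s.
Leg 2: 5.989 s is already measured on the platform.
Leg 3: γ = 2.00; Δt_3 = 2.000 × 2.530 = 5.060 s.
Leg 4: γ = 2.75; Δt_4 = 2.750 × 6.532 = 17.96 s.
Total: 9.001 + 5.989 + 5.060 + 17.96 s.

Δt = 38.0 s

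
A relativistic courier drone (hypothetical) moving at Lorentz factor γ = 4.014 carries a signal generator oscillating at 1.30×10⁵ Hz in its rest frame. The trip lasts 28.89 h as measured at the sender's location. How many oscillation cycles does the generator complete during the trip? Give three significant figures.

γ = 4.014
The oscillator's own cycle count is N = f × τ where τ is the proper time aboard the drone. τ = Δt/γ = 28.89/4.014 = 7.197 h = 2.591×10⁴ s.
N = 1.30×10⁵ × 2.591×10⁴ = 3.368×10⁹.

N = 3.37×10⁹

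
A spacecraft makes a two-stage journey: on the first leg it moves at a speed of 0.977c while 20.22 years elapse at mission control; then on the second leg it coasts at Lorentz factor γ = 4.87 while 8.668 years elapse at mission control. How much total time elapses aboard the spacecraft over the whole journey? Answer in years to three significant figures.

τ = 6.09 years

Leg 1: γ = 1/√(1 − 0.977²) = 1/√0.04547 = 4.690; τ_1 = 20.22/4.690 = 4.312 years.
Leg 2: γ = 4.87; τ_2 = 8.668/4.870 = 1.780 years.
Total: 4.312 + 1.780 years.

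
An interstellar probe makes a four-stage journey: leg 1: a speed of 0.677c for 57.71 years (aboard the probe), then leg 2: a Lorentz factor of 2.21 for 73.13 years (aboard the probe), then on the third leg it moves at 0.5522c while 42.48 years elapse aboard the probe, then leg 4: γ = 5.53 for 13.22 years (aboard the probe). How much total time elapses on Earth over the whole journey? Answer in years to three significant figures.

Leg 1: γ = 1/√(1 − 0.677²) = 1/√0.5417 = 1.359; Δt_1 = 1.359 × 57.71 = 78.41 years.
Leg 2: γ = 2.21; Δt_2 = 2.210 × 73.13 = 161.6 years.
Leg 3: γ = 1/√(1 − 0.5522²) = 1/√0.6951 = 1.199; Δt_3 = 1.199 × 42.48 = 50.95 years.
Leg 4: γ = 5.53; Δt_4 = 5.530 × 13.22 = 73.11 years.
Total: 78.41 + 161.6 + 50.95 + 73.11 years.

Δt = 364 years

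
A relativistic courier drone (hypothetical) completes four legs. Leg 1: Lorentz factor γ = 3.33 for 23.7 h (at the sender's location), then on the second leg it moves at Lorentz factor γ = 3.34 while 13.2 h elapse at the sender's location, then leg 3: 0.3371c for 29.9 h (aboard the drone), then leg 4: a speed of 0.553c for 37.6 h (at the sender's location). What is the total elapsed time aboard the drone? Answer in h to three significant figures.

Leg 1: γ = 3.33; τ_1 = 23.7/3.330 = 7.117 h.
Leg 2: γ = 3.34; τ_2 = 13.2/3.340 = 3.952 h.
Leg 3: 29.9 h is already measured aboard the drone.
Leg 4: γ = 1/√(1 − 0.553²) = 1/√0.6942 = 1.200; τ_4 = 37.6/1.200 = 31.33 h.
Total: 7.117 + 3.952 + 29.90 + 31.33 h.

τ = 72.3 h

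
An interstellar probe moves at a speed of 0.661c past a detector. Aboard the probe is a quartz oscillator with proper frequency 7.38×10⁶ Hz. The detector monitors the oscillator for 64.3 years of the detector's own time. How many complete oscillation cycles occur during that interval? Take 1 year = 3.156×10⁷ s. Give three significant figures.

N = 1.12×10¹⁶

γ = 1/√(1 − 0.661²) = 1/√0.5631 = 1.333
During 64.3 years of lab time, the oscillator's proper time advances by τ = Δt/γ = 64.3/1.333 = 48.25 years = 1.523×10⁹ s.
N = f × τ = 7.38×10⁶ × 1.523×10⁹ = 1.124×10¹⁶.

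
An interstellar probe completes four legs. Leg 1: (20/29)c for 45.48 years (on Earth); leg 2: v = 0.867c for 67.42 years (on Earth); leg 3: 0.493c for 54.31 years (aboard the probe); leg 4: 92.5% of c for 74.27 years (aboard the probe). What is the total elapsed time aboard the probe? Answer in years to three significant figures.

Leg 1: γ = 1/√(1 − (20/29)²) = 29/21 ≈ 1.381; τ_1 = 45.48/1.381 = 32.93 years.
Leg 2: γ = 1/√(1 − 0.867²) = 1/√0.2483 = 2.007; τ_2 = 67.42/2.007 = 33.60 years.
Leg 3: 54.31 years is already measured aboard the probe.
Leg 4: 74.27 years is already measured aboard the probe.
Total: 32.93 + 33.60 + 54.31 + 74.27 years.

τ = 195 years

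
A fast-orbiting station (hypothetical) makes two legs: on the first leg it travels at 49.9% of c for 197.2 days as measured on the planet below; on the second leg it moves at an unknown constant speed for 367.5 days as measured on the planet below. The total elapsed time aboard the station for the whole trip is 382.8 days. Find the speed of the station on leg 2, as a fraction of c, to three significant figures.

β = 0.817

Leg 1: β = 0.499; γ = 1/√(1 − 0.499²) = 1/√0.7510 = 1.154; τ_1 = 197.2/1.154 = 170.9 days.
Leg 2: speed unknown; τ_2 = 367.5/γ_2.
Total proper time: 170.9 + τ_2 = 382.8, so τ_2 = 382.8 − 170.9 = 211.9 days.
γ_2 = 367.5/211.9 = 1.734; β = √(1 − 1/γ²) = √0.6675.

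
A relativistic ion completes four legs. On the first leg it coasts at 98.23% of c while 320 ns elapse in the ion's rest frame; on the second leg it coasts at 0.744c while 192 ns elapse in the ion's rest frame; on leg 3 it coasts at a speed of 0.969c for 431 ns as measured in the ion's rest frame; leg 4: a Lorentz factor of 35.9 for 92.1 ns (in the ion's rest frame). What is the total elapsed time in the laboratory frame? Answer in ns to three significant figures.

Δt = 7050 ns

Leg 1: β = 0.9823; γ = 1/√(1 − 0.9823²) = 1/√0.03509 = 5.339; Δt_1 = 5.339 × 320 = 1708 ns.
Leg 2: γ = 1/√(1 − 0.744²) = 1/√0.4465 = 1.497; Δt_2 = 1.497 × 192 = 287.3 ns.
Leg 3: γ = 1/√(1 − 0.969²) = 1/√0.06104 = 4.048; Δt_3 = 4.048 × 431 = 1745 ns.
Leg 4: γ = 35.9; Δt_4 = 35.90 × 92.1 = 3306 ns.
Total: 1708 + 287.3 + 1745 + 3306 ns.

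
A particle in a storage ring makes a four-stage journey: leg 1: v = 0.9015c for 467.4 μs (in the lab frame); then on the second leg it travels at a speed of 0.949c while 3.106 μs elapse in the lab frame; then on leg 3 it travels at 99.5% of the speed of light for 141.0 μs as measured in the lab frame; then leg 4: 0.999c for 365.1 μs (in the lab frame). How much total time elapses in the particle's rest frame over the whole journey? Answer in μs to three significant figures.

τ = 234 μs

Leg 1: γ = 1/√(1 − 0.9015²) = 1/√0.1873 = 2.311; τ_1 = 467.4/2.311 = 202.3 μs.
Leg 2: γ = 1/√(1 − 0.949²) = 1/√0.09940 = 3.172; τ_2 = 3.106/3.172 = 0.9792 μs.
Leg 3: β = 0.995; γ = 1/√(1 − 0.995²) = 1/√0.009975 = 10.01; τ_3 = 141.0/10.01 = 14.08 μs.
Leg 4: γ = 1/√(1 − 0.999²) = 1/√0.001999 = 22.37; τ_4 = 365.1/22.37 = 16.32 μs.
Total: 202.3 + 0.9792 + 14.08 + 16.32 μs.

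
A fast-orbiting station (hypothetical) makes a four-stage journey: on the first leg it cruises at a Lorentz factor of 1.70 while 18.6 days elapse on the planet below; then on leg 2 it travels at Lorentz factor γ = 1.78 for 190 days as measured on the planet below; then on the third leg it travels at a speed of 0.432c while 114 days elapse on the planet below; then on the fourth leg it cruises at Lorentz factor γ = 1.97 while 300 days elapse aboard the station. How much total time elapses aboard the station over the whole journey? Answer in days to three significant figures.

τ = 520 days

Leg 1: γ = 1.70; τ_1 = 18.6/1.700 = 10.94 days.
Leg 2: γ = 1.78; τ_2 = 190/1.780 = 106.7 days.
Leg 3: γ = 1/√(1 − 0.432²) = 1/√0.8134 = 1.109; τ_3 = 114/1.109 = 102.8 days.
Leg 4: 300 days is already measured aboard the station.
Total: 10.94 + 106.7 + 102.8 + 300.0 days.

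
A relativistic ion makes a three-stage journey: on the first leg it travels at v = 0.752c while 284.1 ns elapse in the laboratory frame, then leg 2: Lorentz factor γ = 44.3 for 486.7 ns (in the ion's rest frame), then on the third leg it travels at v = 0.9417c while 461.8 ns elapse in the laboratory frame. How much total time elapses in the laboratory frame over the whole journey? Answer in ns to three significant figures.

Leg 1: 284.1 ns is already measured in the laboratory frame.
Leg 2: γ = 44.3; Δt_2 = 44.30 × 486.7 = 2.156×10⁴ ns.
Leg 3: 461.8 ns is already measured in the laboratory frame.
Total: 284.1 + 2.156×10⁴ + 461.8 ns.

Δt = 2.23×10⁴ ns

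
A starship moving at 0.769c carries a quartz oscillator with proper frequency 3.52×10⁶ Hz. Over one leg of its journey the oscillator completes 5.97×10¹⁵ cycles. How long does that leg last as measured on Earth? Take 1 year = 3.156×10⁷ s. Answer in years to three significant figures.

Δt = 84.1 years

γ = 1/√(1 − 0.769²) = 1/√0.4086 = 1.564
Proper time for N cycles: τ = N/f = 5.97×10¹⁵/(3.52×10⁶) = 1.696×10⁹ s = 53.74 years.
Lab-frame duration Δt = γτ = 1.564 × 53.74 = 84.07 years.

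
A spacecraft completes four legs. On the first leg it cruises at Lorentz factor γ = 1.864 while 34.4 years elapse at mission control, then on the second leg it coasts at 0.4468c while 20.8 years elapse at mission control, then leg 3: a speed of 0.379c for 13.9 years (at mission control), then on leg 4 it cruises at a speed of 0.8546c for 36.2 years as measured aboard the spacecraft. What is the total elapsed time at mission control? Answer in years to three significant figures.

Leg 1: 34.4 years is already measured at mission control.
Leg 2: 20.8 years is already measured at mission control.
Leg 3: 13.9 years is already measured at mission control.
Leg 4: γ = 1/√(1 − 0.8546²) = 1/√0.2697 = 1.926; Δt_4 = 1.926 × 36.2 = 69.71 years.
Total: 34.40 + 20.80 + 13.90 + 69.71 years.

Δt = 139 years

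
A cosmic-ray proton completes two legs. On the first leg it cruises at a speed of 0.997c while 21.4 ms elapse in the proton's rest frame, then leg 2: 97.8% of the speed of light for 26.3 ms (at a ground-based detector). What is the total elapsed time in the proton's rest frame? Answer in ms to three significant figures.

Leg 1: 21.4 ms is already measured in the proton's rest frame.
Leg 2: β = 0.978; γ = 1/√(1 − 0.978²) = 1/√0.04352 = 4.794; τ_2 = 26.3/4.794 = 5.486 ms.
Total: 21.40 + 5.486 ms.

τ = 26.9 ms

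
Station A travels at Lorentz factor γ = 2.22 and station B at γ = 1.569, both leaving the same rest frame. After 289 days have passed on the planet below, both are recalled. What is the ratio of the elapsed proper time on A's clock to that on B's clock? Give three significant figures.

τ_A/τ_B = 0.707

A: γ = 2.22. B: γ = 1.569.
τ_A/τ_B = γ_B/γ_A = 1.569/2.220 = 0.7068, so τ_A/τ_B = 0.7068.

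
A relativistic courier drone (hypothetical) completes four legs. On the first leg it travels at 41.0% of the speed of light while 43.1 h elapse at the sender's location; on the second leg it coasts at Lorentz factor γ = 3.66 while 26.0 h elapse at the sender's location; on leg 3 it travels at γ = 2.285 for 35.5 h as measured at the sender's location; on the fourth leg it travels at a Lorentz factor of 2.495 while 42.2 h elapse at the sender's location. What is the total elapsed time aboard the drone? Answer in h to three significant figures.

Leg 1: β = 0.410; γ = 1/√(1 − 0.410²) = 1/√0.8319 = 1.096; τ_1 = 43.1/1.096 = 39.31 h.
Leg 2: γ = 3.66; τ_2 = 26.0/3.660 = 7.104 h.
Leg 3: γ = 2.285; τ_3 = 35.5/2.285 = 15.54 h.
Leg 4: γ = 2.495; τ_4 = 42.2/2.495 = 16.91 h.
Total: 39.31 + 7.104 + 15.54 + 16.91 h.

τ = 78.9 h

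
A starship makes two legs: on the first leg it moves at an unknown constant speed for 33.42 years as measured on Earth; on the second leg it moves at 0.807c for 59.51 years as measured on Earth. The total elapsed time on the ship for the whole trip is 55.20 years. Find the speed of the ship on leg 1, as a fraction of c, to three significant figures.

β = 0.800

Leg 1: speed unknown; τ_1 = 33.42/γ_1.
Leg 2: γ = 1/√(1 − 0.807²) = 1/√0.3488 = 1.693; τ_2 = 59.51/1.693 = 35.14 years.
Total proper time: τ_1 + 35.14 = 55.20, so τ_1 = 55.20 − 35.14 = 20.06 years.
γ_1 = 33.42/20.06 = 1.666; β = √(1 − 1/γ²) = √0.6398.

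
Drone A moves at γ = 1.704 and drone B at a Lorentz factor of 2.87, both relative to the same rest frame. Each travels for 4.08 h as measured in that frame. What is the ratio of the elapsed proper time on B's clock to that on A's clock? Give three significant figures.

τ_B/τ_A = 0.594

A: γ = 1.704. B: γ = 2.87.
τ_A/τ_B = γ_B/γ_A = 2.870/1.704 = 1.684, so τ_B/τ_A = 0.5937.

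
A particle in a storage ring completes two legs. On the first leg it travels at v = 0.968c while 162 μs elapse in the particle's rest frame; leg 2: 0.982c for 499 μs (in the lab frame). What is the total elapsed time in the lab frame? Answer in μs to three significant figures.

Leg 1: γ = 1/√(1 − 0.968²) = 1/√0.06298 = 3.985; Δt_1 = 3.985 × 162 = 645.5 μs.
Leg 2: 499 μs is already measured in the lab frame.
Total: 645.5 + 499.0 μs.

Δt = 1140 μs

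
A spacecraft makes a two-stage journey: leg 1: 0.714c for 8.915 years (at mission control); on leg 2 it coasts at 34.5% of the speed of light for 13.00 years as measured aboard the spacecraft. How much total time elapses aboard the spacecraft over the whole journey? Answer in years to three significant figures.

Leg 1: γ = 1/√(1 − 0.714²) = 1/√0.4902 = 1.428; τ_1 = 8.915/1.428 = 6.242 years.
Leg 2: 13.00 years is already measured aboard the spacecraft.
Total: 6.242 + 13.00 years.

τ = 19.2 years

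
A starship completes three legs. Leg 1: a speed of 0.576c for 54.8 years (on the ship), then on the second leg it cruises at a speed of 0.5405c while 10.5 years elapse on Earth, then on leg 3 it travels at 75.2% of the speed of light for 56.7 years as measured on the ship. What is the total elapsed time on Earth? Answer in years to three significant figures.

Δt = 164 years

Leg 1: γ = 1/√(1 − 0.576²) = 1/√0.6682 = 1.223; Δt_1 = 1.223 × 54.8 = 67.04 years.
Leg 2: 10.5 years is already measured on Earth.
Leg 3: β = 0.752; γ = 1/√(1 − 0.752²) = 1/√0.4345 = 1.517; Δt_3 = 1.517 × 56.7 = 86.02 years.
Total: 67.04 + 10.50 + 86.02 years.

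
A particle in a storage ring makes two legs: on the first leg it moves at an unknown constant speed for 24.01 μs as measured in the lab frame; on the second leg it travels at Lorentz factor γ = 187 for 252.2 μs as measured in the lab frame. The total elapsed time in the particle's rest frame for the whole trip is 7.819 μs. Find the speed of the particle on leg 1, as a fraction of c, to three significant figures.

Leg 1: speed unknown; τ_1 = 24.01/γ_1.
Leg 2: γ = 187; τ_2 = 252.2/187.0 = 1.349 μs.
Total proper time: τ_1 + 1.349 = 7.819, so τ_1 = 7.819 − 1.349 = 6.470 μs.
γ_1 = 24.01/6.470 = 3.711; β = √(1 − 1/γ²) = √0.9274.

β = 0.963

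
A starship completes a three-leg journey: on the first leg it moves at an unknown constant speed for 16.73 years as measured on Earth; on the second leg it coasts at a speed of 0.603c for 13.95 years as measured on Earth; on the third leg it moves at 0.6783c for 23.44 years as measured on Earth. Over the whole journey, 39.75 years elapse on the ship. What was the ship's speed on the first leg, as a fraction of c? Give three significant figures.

β = 0.732

Leg 1: speed unknown; τ_1 = 16.73/γ_1.
Leg 2: γ = 1/√(1 − 0.603²) = 1/√0.6364 = 1.254; τ_2 = 13.95/1.254 = 11.13 years.
Leg 3: γ = 1/√(1 − 0.6783²) = 1/√0.5399 = 1.361; τ_3 = 23.44/1.361 = 17.22 years.
Total proper time: τ_1 + 11.13 + 17.22 = 39.75, so τ_1 = 39.75 − 28.35 = 11.40 years.
γ_1 = 16.73/11.40 = 1.468; β = √(1 − 1/γ²) = √0.5358.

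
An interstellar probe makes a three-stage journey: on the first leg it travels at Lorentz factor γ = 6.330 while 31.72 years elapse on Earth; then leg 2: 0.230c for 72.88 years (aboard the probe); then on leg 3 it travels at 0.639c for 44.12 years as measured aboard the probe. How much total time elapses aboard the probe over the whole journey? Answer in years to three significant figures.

τ = 122 years

Leg 1: γ = 6.330; τ_1 = 31.72/6.330 = 5.011 years.
Leg 2: 72.88 years is already measured aboard the probe.
Leg 3: 44.12 years is already measured aboard the probe.
Total: 5.011 + 72.88 + 44.12 years.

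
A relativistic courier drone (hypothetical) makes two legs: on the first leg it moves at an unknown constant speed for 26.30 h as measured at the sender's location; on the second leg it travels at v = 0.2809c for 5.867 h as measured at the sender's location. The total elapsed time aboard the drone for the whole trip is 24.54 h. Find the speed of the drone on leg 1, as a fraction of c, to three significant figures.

β = 0.695

Leg 1: speed unknown; τ_1 = 26.30/γ_1.
Leg 2: γ = 1/√(1 − 0.2809²) = 1/√0.9211 = 1.042; τ_2 = 5.867/1.042 = 5.631 h.
Total proper time: τ_1 + 5.631 = 24.54, so τ_1 = 24.54 − 5.631 = 18.91 h.
γ_1 = 26.30/18.91 = 1.391; β = √(1 − 1/γ²) = √0.4831.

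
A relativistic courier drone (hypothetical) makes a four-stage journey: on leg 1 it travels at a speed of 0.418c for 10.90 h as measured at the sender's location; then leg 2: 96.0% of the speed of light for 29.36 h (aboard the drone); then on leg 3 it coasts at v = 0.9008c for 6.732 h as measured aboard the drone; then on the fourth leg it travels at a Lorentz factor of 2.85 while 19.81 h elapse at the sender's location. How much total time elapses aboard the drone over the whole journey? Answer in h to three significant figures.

Leg 1: γ = 1/√(1 − 0.418²) = 1/√0.8253 = 1.101; τ_1 = 10.90/1.101 = 9.902 h.
Leg 2: 29.36 h is already measured aboard the drone.
Leg 3: 6.732 h is already measured aboard the drone.
Leg 4: γ = 2.85; τ_4 = 19.81/2.850 = 6.951 h.
Total: 9.902 + 29.36 + 6.732 + 6.951 h.

τ = 52.9 h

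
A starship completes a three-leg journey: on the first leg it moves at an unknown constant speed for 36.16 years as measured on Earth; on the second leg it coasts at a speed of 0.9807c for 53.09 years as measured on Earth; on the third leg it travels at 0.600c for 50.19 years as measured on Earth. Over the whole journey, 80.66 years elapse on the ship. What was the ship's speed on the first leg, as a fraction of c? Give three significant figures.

Leg 1: speed unknown; τ_1 = 36.16/γ_1.
Leg 2: γ = 1/√(1 − 0.9807²) = 1/√0.03823 = 5.115; τ_2 = 53.09/5.115 = 10.38 years.
Leg 3: γ = 1/√(1 − 0.600²) = 5/4 = 1.250; τ_3 = 50.19/1.250 = 40.15 years.
Total proper time: τ_1 + 10.38 + 40.15 = 80.66, so τ_1 = 80.66 − 50.53 = 30.13 years.
γ_1 = 36.16/30.13 = 1.200; β = √(1 − 1/γ²) = √0.3058.

β = 0.553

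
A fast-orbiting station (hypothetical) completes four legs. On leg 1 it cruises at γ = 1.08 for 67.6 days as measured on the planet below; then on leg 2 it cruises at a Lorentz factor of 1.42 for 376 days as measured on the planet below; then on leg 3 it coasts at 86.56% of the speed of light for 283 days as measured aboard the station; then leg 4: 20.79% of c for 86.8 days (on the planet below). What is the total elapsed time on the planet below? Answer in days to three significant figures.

Δt = 1100 days

Leg 1: 67.6 days is already measured on the planet below.
Leg 2: 376 days is already measured on the planet below.
Leg 3: β = 0.8656; γ = 1/√(1 − 0.8656²) = 1/√0.2507 = 1.997; Δt_3 = 1.997 × 283 = 565.2 days.
Leg 4: 86.8 days is already measured on the planet below.
Total: 67.60 + 376.0 + 565.2 + 86.80 days.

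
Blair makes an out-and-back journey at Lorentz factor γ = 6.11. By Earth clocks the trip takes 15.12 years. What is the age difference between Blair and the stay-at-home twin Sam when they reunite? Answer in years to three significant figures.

Δt − τ = 12.6 years

γ = 6.11
Blair's elapsed proper time: τ = 15.12/6.110 = 2.475 years.
Age gap = Δt − τ = 15.12 − 2.475 years.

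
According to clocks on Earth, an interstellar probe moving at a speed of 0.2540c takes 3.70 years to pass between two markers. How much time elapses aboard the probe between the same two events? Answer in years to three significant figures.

γ = 1/√(1 − 0.2540²) = 1/√0.9355 = 1.034
The interval measured on Earth is the dilated one; the clock aboard the probe measures the proper time τ = Δt/γ = 3.70/1.034 years.

τ = 3.58 years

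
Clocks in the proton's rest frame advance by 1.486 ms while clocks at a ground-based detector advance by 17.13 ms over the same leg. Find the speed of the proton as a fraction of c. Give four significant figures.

v = 0.9962c

The proper time is measured in the proton's rest frame (both events occur at the proton's location); Δt is measured at a ground-based detector. γ = Δt/τ = 17.13/1.486 = 11.53.
β = √(1 − 1/γ²) = √(1 − 0.007525) = √0.9925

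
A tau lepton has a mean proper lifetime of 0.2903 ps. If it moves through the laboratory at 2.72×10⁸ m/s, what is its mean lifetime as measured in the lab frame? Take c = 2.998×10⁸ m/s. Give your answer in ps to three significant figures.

β = 2.72×10⁸/2.998×10⁸ = 0.9073; γ = 1/√(1 − 0.9073²) = 2.378
The rest-frame lifetime is the proper time; the lab measures the dilated interval Δt = γτ₀ = 2.378 × 0.2903 ps.

Δt = 0.690 ps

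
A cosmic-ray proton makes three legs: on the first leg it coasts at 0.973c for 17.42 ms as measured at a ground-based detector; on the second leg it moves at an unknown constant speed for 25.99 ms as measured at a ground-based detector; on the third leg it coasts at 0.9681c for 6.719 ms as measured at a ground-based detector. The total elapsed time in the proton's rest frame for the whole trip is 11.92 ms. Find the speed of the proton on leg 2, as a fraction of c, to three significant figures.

β = 0.971

Leg 1: γ = 1/√(1 − 0.973²) = 1/√0.05327 = 4.333; τ_1 = 17.42/4.333 = 4.021 ms.
Leg 2: speed unknown; τ_2 = 25.99/γ_2.
Leg 3: γ = 1/√(1 − 0.9681²) = 1/√0.06278 = 3.991; τ_3 = 6.719/3.991 = 1.684 ms.
Total proper time: 4.021 + τ_2 + 1.684 = 11.92, so τ_2 = 11.92 − 5.704 = 6.216 ms.
γ_2 = 25.99/6.216 = 4.181; β = √(1 − 1/γ²) = √0.9428.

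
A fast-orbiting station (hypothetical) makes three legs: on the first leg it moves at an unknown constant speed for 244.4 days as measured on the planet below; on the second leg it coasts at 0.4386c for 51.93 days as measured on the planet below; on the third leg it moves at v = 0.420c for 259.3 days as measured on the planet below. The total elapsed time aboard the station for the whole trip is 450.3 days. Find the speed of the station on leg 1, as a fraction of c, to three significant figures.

Leg 1: speed unknown; τ_1 = 244.4/γ_1.
Leg 2: γ = 1/√(1 − 0.4386²) = 1/√0.8076 = 1.113; τ_2 = 51.93/1.113 = 46.67 days.
Leg 3: γ = 1/√(1 − 0.420²) = 1/√0.8236 = 1.102; τ_3 = 259.3/1.102 = 235.3 days.
Total proper time: τ_1 + 46.67 + 235.3 = 450.3, so τ_1 = 450.3 − 282.0 = 168.3 days.
γ_1 = 244.4/168.3 = 1.452; β = √(1 − 1/γ²) = √0.5257.

β = 0.725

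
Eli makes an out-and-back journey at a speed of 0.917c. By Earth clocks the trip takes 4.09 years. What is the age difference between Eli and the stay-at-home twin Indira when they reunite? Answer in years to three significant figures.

Δt − τ = 2.46 years

γ = 1/√(1 − 0.917²) = 1/√0.1591 = 2.507
Eli's elapsed proper time: τ = 4.09/2.507 = 1.631 years.
Age gap = Δt − τ = 4.09 − 1.631 years.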